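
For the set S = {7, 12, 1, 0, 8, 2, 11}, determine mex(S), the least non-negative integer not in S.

The values 0, 1, 2 are all present; 3 is the first non-negative integer missing from the set.

3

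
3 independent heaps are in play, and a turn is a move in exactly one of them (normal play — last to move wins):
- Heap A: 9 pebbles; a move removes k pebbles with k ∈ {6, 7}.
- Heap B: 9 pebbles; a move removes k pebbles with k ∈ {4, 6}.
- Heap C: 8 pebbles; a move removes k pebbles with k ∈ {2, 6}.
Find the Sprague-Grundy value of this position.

Build the Grundy sequence for heap A with g(k) = mex{g(k−s) : s ∈ {6, 7}, s ≤ k}:
k:     0  1  2  3  4  5  6  7  8  9
g(k):  0  0  0  0  0  0  1  1  1  1
So g(9) = 1.
For heap B, compute g(0), g(1), … with moves {4, 6}:
k:     0  1  2  3  4  5  6  7  8  9
g(k):  0  0  0  0  1  1  1  1  2  2
So g(9) = 2.
Grundy values for heap C (subtraction set {2, 6}):
g(0) = mex{} = 0
g(1) = mex{} = 0
g(2) = mex{0} = 1
g(3) = mex{0} = 1
g(4) = mex{1} = 0
g(5) = mex{1} = 0
g(6) = mex{0} = 1
g(7) = mex{0} = 1
g(8) = mex{1} = 0
So g(8) = 0.
The value of a disjunctive sum is the nim-sum of the parts.
Combined value = 1 ⊕ 2 ⊕ 0 = 3.

3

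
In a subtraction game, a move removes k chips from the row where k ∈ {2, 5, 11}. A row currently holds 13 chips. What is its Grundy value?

3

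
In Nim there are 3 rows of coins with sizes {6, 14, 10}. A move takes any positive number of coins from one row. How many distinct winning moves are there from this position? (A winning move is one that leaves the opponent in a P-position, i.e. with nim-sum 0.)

Write each in binary and XOR column by column:
  0110  (6)
  1110  (14)
  1010  (10)
  ----
  0010  (2)
The overall nim-sum is X = 2. A row of size p has a winning move iff p XOR X < p (reduce it to p XOR X).
  6: 6 XOR 2 = 4 < 6 — winning move (to 4).
  14: 14 XOR 2 = 12 < 14 — winning move (to 12).
  10: 10 XOR 2 = 8 < 10 — winning move (to 8).
That gives 3 winning moves.

3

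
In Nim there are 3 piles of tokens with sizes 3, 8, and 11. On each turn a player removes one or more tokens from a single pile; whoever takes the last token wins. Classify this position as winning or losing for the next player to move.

Losing position

Write each in binary and XOR column by column:
  0011  (3)
  1000  (8)
  1011  (11)
  ----
  0000  (0)
The nim-sum is 0, so this is a P-position: the player to move is in a losing position under optimal play.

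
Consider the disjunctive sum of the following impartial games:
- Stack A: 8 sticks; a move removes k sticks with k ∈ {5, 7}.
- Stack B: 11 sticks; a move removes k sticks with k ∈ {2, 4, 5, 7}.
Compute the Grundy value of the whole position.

0

Build the Grundy sequence for stack A with g(k) = mex{g(k−s) : s ∈ {5, 7}, s ≤ k}:
g(0) = mex{} = 0
g(1) = mex{} = 0
g(2) = mex{} = 0
g(3) = mex{} = 0
g(4) = mex{} = 0
g(5) = mex{0} = 1
g(6) = mex{0} = 1
g(7) = mex{0} = 1
g(8) = mex{0} = 1
So g(8) = 1.
Build the Grundy sequence for stack B with g(k) = mex{g(k−s) : s ∈ {2, 4, 5, 7}, s ≤ k}:
k:     0  1  2  3  4  5  6  7  8  9 10 11
g(k):  0  0  1  1  2  2  3  3  4  0  0  1
So g(11) = 1.
By the Sprague-Grundy theorem, the Grundy value of a sum of independent games is the XOR of the component values.
Combined value = 1 XOR 1 = 0.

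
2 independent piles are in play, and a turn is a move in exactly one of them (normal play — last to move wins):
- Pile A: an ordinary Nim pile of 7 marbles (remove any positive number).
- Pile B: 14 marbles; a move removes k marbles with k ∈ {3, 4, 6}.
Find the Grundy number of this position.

6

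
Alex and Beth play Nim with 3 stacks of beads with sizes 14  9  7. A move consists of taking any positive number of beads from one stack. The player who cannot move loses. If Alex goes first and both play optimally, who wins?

Beth wins

In binary:
  1110  (14)
  1001  (9)
  0111  (7)
  ----
  0000  (0)
The nim-sum is 0, so this is a P-position: the player to move is in a losing position under optimal play; Alex is about to move from it and so loses — Beth wins.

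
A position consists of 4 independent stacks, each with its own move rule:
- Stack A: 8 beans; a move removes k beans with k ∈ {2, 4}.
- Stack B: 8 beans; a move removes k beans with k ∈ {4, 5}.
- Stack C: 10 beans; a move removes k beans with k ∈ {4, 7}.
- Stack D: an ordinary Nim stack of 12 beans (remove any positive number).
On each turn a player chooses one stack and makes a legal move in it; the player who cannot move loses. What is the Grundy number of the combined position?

13

For stack A, compute g(0), g(1), … with moves {2, 4}:
g(0) = mex{} = 0
g(1) = mex{} = 0
g(2) = mex{0} = 1
g(3) = mex{0} = 1
g(4) = mex{0,1} = 2
g(5) = mex{0,1} = 2
g(6) = mex{1,2} = 0
g(7) = mex{1,2} = 0
g(8) = mex{0,2} = 1
So g(8) = 1.
For stack B, compute g(0), g(1), … with moves {4, 5}:
k:     0  1  2  3  4  5  6  7  8
g(k):  0  0  0  0  1  1  1  1  2
So g(8) = 2.
Grundy values for stack C (subtraction set {4, 7}):
k:     0  1  2  3  4  5  6  7  8  9 10
g(k):  0  0  0  0  1  1  1  1  2  2  2
So g(10) = 2.
Stack D is a plain Nim stack of size 12, so its Grundy value is 12.
By the Sprague-Grundy theorem, the Grundy value of a sum of independent games is the XOR of the component values.
Combined value = 1 XOR 2 XOR 2 XOR 12 = 13.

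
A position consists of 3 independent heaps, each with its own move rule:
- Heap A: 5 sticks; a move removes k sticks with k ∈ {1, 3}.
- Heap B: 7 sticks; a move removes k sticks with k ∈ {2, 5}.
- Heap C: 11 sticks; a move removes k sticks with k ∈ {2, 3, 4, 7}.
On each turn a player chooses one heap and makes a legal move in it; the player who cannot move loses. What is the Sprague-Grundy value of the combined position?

1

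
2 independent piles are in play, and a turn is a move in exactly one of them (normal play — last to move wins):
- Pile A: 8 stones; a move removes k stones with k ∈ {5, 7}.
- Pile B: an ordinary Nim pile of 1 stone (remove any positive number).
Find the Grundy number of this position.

Build the Grundy sequence for pile A with g(k) = mex{g(k−s) : s ∈ {5, 7}, s ≤ k}:
g(0) = mex{} = 0
g(1) = mex{} = 0
g(2) = mex{} = 0
g(3) = mex{} = 0
g(4) = mex{} = 0
g(5) = mex{0} = 1
g(6) = mex{0} = 1
g(7) = mex{0} = 1
g(8) = mex{0} = 1
So g(8) = 1.
Pile B is a plain Nim pile of size 1, so its Grundy value is 1.
The value of a disjunctive sum is the nim-sum of the parts.
Combined value = 1 ⊕ 1 = 0.

0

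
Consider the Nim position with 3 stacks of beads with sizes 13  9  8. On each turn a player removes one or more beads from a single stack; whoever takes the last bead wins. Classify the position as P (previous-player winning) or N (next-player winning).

Bitwise XOR of the heap sizes:
  1101  (13)
  1001  (9)
  1000  (8)
  ----
  1100  (12)
The nim-sum is 12 ≠ 0, so this is an N-position: the player to move can win.

N-position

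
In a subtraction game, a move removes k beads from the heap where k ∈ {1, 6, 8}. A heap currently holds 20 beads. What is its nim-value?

2

Compute g(0), g(1), … for moves {1, 6, 8}:
k:     0  1  2  3  4  5  6  7  8  9 10 11 12 13 14 15 16 17 18 19 20
g(k):  0  1  0  1  0  1  2  0  1  0  1  0  1  2  0  1  0  1  0  1  2
So g(20) = 2.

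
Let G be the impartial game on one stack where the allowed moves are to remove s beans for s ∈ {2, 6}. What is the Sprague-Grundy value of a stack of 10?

Compute g(0), g(1), … for moves {2, 6}:
g(0) = mex{} = 0
g(1) = mex{} = 0
g(2) = mex{0} = 1
g(3) = mex{0} = 1
g(4) = mex{1} = 0
g(5) = mex{1} = 0
g(6) = mex{0} = 1
g(7) = mex{0} = 1
g(8) = mex{1} = 0
g(9) = mex{1} = 0
g(10) = mex{0} = 1
So g(10) = 1.

1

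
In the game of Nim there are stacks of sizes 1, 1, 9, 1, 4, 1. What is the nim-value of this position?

13

Nim-sum: 1 XOR 1 XOR 9 XOR 1 XOR 4 XOR 1 = 13.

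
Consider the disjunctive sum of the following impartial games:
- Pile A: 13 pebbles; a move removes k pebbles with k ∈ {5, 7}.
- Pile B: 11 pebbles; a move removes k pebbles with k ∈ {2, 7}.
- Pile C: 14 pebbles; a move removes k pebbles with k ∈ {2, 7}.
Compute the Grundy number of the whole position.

1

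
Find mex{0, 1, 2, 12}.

3

The values 0, 1, 2 are all present; 3 is the first non-negative integer missing from the set.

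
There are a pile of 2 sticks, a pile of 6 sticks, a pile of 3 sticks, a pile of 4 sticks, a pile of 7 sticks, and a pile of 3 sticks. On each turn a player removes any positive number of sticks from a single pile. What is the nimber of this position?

Compute the nim-sum pairwise:
2 XOR 6 = 4
4 XOR 3 = 7
7 XOR 4 = 3
3 XOR 7 = 4
4 XOR 3 = 7

7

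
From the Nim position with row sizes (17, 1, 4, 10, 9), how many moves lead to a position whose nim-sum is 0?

1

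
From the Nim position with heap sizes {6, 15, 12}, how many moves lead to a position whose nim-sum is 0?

3

Compute the nim-sum pairwise:
6 ^ 15 = 9
9 ^ 12 = 5
The overall nim-sum is X = 5. A heap of size p has a winning move iff p XOR X < p (reduce it to p XOR X).
  6: 6 XOR 5 = 3 < 6 — winning move (to 3).
  15: 15 XOR 5 = 10 < 15 — winning move (to 10).
  12: 12 XOR 5 = 9 < 12 — winning move (to 9).
That gives 3 winning moves.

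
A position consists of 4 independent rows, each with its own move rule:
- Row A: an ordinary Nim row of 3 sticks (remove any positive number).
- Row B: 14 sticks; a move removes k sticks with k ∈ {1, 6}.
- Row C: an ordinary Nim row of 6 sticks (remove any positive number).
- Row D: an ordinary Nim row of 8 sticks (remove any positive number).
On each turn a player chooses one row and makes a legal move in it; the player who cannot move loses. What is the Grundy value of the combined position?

Row A is a plain Nim row of size 3, so its Grundy value is 3.
For row B, compute g(0), g(1), … with moves {1, 6}:
k:     0  1  2  3  4  5  6  7  8  9 10 11 12 13 14
g(k):  0  1  0  1  0  1  2  0  1  0  1  0  1  2  0
So g(14) = 0.
Row C is a plain Nim row of size 6, so its Grundy value is 6.
Row D is a plain Nim row of size 8, so its Grundy value is 8.
The value of a disjunctive sum is the nim-sum of the parts.
Combined value = 3 ⊕ 0 ⊕ 6 ⊕ 8 = 13.

13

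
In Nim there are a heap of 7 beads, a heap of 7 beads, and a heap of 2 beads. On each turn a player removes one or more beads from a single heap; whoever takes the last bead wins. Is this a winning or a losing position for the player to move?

Winning position

Bitwise XOR of the heap sizes:
  111  (7)
  111  (7)
  010  (2)
  ---
  010  (2)
The nim-sum is 2 ≠ 0, so this is an N-position: the player to move can win.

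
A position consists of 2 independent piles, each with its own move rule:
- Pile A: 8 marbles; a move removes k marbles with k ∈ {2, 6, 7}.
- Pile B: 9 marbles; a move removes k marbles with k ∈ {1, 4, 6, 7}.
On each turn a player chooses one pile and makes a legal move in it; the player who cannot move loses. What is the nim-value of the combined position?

0

For pile A, compute g(0), g(1), … with moves {2, 6, 7}:
k:     0  1  2  3  4  5  6  7  8
g(k):  0  0  1  1  0  0  1  1  2
So g(8) = 2.
Build the Grundy sequence for pile B with g(k) = mex{g(k−s) : s ∈ {1, 4, 6, 7}, s ≤ k}:
g(0) = mex{} = 0
g(1) = mex{0} = 1
g(2) = mex{1} = 0
g(3) = mex{0} = 1
g(4) = mex{0,1} = 2
g(5) = mex{1,2} = 0
g(6) = mex{0} = 1
g(7) = mex{0,1} = 2
g(8) = mex{0,1,2} = 3
g(9) = mex{0,1,3} = 2
So g(9) = 2.
By the Sprague-Grundy theorem, the Grundy value of a sum of independent games is the XOR of the component values.
Combined value = 2 XOR 2 = 0.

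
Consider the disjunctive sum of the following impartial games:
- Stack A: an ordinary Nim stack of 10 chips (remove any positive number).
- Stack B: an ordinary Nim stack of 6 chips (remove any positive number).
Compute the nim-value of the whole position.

12

Stack A is a plain Nim stack of size 10, so its Grundy value is 10.
Stack B is a plain Nim stack of size 6, so its Grundy value is 6.
By the Sprague-Grundy theorem, the Grundy value of a sum of independent games is the XOR of the component values.
Combined value = 10 XOR 6 = 12.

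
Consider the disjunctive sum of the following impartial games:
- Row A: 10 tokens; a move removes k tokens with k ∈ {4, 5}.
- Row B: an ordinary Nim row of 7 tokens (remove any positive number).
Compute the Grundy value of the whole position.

Grundy values for row A (subtraction set {4, 5}):
k:     0  1  2  3  4  5  6  7  8  9 10
g(k):  0  0  0  0  1  1  1  1  2  0  0
So g(10) = 0.
Row B is a plain Nim row of size 7, so its Grundy value is 7.
By the Sprague-Grundy theorem, the Grundy value of a sum of independent games is the XOR of the component values.
Combined value = 0 XOR 7 = 7.

7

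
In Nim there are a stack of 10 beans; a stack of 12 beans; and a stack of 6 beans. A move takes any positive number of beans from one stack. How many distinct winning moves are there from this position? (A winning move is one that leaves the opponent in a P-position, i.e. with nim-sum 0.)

0

Compute the nim-sum pairwise:
10 ⊕ 12 = 6
6 ⊕ 6 = 0
The nim-sum is already 0, so every move leaves a nonzero nim-sum — there are no winning moves.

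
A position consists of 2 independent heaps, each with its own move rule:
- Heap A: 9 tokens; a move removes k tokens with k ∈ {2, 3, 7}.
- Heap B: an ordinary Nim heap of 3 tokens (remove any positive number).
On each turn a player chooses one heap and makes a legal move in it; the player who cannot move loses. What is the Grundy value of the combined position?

1

Grundy values for heap A (subtraction set {2, 3, 7}):
g(0) = mex{} = 0
g(1) = mex{} = 0
g(2) = mex{0} = 1
g(3) = mex{0} = 1
g(4) = mex{0,1} = 2
g(5) = mex{1} = 0
g(6) = mex{1,2} = 0
g(7) = mex{0,2} = 1
g(8) = mex{0} = 1
g(9) = mex{0,1} = 2
So g(9) = 2.
Heap B is a plain Nim heap of size 3, so its Grundy value is 3.
The value of a disjunctive sum is the nim-sum of the parts.
Combined value = 2 ⊕ 3 = 1.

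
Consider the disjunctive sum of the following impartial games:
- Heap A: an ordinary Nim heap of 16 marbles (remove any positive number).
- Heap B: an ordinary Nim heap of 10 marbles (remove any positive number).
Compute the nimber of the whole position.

Heap A is a plain Nim heap of size 16, so its Grundy value is 16.
Heap B is a plain Nim heap of size 10, so its Grundy value is 10.
By the Sprague-Grundy theorem, the Grundy value of a sum of independent games is the XOR of the component values.
Combined value = 16 ⊕ 10 = 26.

26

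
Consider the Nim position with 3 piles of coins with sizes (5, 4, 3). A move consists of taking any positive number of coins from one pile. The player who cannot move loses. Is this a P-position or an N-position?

N-position

Nim-sum: 5 ^ 4 ^ 3 = 2.
The nim-sum is 2 ≠ 0, so this is an N-position: the player to move can win.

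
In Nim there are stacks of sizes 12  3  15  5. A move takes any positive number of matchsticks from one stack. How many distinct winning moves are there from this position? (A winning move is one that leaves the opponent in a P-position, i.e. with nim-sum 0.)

3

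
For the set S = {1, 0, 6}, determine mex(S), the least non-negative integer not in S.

The values 0, 1 are all present; 2 is the first non-negative integer missing from the set.

2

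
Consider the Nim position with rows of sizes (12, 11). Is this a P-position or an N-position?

Bitwise XOR of the heap sizes:
  1100  (12)
  1011  (11)
  ----
  0111  (7)
The nim-sum is 7 ≠ 0, so this is an N-position: the player to move can win.

N-position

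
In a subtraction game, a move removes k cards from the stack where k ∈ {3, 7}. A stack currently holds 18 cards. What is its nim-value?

Compute g(0), g(1), … for moves {3, 7}:
k:     0  1  2  3  4  5  6  7  8  9 10 11 12 13 14 15 16 17 18
g(k):  0  0  0  1  1  1  0  2  2  1  0  0  0  1  1  1  0  2  2
So g(18) = 2.

2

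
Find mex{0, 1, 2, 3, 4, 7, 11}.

5

The values 0, 1, 2, 3, 4 are all present; 5 is the first non-negative integer missing from the set.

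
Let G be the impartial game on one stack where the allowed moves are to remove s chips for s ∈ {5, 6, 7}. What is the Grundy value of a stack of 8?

Compute g(0), g(1), … for moves {5, 6, 7}:
k:     0  1  2  3  4  5  6  7  8
g(k):  0  0  0  0  0  1  1  1  1
So g(8) = 1.

1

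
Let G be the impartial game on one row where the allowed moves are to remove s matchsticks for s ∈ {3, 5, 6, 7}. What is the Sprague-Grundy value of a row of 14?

Compute g(0), g(1), … for moves {3, 5, 6, 7}:
k:     0  1  2  3  4  5  6  7  8  9 10 11 12 13 14
g(k):  0  0  0  1  1  1  2  2  2  3  0  0  0  1  1
So g(14) = 1.

1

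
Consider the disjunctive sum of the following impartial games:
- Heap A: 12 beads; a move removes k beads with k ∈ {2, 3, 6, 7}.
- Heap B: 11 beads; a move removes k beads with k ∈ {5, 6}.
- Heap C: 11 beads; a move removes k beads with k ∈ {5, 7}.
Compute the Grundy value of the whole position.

3

Grundy values for heap A (subtraction set {2, 3, 6, 7}):
g(0) = mex{} = 0
g(1) = mex{} = 0
g(2) = mex{0} = 1
g(3) = mex{0} = 1
g(4) = mex{0,1} = 2
g(5) = mex{1} = 0
g(6) = mex{0,1,2} = 3
g(7) = mex{0,2} = 1
g(8) = mex{0,1,3} = 2
g(9) = mex{1,3} = 0
g(10) = mex{1,2} = 0
g(11) = mex{0,2} = 1
g(12) = mex{0,3} = 1
So g(12) = 1.
Build the Grundy sequence for heap B with g(k) = mex{g(k−s) : s ∈ {5, 6}, s ≤ k}:
g(0) = mex{} = 0
g(1) = mex{} = 0
g(2) = mex{} = 0
g(3) = mex{} = 0
g(4) = mex{} = 0
g(5) = mex{0} = 1
g(6) = mex{0} = 1
g(7) = mex{0} = 1
g(8) = mex{0} = 1
g(9) = mex{0} = 1
g(10) = mex{0,1} = 2
g(11) = mex{1} = 0
So g(11) = 0.
For heap C, compute g(0), g(1), … with moves {5, 7}:
k:     0  1  2  3  4  5  6  7  8  9 10 11
g(k):  0  0  0  0  0  1  1  1  1  1  2  2
So g(11) = 2.
The value of a disjunctive sum is the nim-sum of the parts.
Combined value = 1 XOR 0 XOR 2 = 3.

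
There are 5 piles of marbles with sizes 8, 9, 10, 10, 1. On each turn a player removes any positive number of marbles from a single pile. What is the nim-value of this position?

Nim-sum: 8 XOR 9 XOR 10 XOR 10 XOR 1 = 0.

0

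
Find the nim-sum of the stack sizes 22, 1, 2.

Compute the nim-sum pairwise:
22 ^ 1 = 23
23 ^ 2 = 21

21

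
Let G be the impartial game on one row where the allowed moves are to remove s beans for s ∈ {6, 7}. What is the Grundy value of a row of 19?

1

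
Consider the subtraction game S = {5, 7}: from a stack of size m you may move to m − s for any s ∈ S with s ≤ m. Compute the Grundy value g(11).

2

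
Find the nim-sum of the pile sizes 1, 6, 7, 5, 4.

1

Compute the nim-sum pairwise:
1 ^ 6 = 7
7 ^ 7 = 0
0 ^ 5 = 5
5 ^ 4 = 1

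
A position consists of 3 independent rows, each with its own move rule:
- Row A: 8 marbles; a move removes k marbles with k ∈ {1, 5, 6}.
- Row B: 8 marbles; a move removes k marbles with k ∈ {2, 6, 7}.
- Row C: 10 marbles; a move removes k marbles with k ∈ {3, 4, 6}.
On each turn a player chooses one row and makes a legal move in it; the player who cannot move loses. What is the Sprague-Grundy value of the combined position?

0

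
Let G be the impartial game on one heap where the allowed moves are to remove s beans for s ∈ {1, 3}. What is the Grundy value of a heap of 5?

1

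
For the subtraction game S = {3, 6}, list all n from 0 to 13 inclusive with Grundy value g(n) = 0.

0, 1, 2, 9, 10, 11

Compute g(0), g(1), … for moves {3, 6}:
k:     0  1  2  3  4  5  6  7  8  9 10 11 12 13
g(k):  0  0  0  1  1  1  2  2  2  0  0  0  1  1
The P-positions (g = 0) in 0..13 are 0, 1, 2, 9, 10, 11.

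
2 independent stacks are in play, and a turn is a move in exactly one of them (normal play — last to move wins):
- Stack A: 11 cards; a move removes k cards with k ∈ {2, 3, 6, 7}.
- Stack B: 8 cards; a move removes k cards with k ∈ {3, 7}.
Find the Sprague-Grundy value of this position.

3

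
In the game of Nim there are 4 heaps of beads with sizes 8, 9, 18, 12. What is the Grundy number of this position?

Nim-sum: 8 XOR 9 XOR 18 XOR 12 = 31.

31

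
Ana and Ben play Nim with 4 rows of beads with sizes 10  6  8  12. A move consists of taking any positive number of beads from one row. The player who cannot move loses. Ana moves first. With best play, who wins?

Compute the nim-sum pairwise:
10 ⊕ 6 = 12
12 ⊕ 8 = 4
4 ⊕ 12 = 8
The nim-sum is 8 ≠ 0, so this is an N-position: the player to move can win; Ana has a winning move.

Ana wins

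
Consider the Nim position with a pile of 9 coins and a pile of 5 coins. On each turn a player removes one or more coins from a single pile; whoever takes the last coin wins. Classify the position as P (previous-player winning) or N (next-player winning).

N-position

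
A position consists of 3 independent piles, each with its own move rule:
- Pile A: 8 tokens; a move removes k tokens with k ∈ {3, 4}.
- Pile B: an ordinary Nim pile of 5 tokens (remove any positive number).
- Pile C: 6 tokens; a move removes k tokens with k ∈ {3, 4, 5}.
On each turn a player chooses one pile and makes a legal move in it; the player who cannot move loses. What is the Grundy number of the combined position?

Grundy values for pile A (subtraction set {3, 4}):
g(0) = mex{} = 0
g(1) = mex{} = 0
g(2) = mex{} = 0
g(3) = mex{0} = 1
g(4) = mex{0} = 1
g(5) = mex{0} = 1
g(6) = mex{0,1} = 2
g(7) = mex{1} = 0
g(8) = mex{1} = 0
So g(8) = 0.
Pile B is a plain Nim pile of size 5, so its Grundy value is 5.
Build the Grundy sequence for pile C with g(k) = mex{g(k−s) : s ∈ {3, 4, 5}, s ≤ k}:
k:     0  1  2  3  4  5  6
g(k):  0  0  0  1  1  1  2
So g(6) = 2.
By the Sprague-Grundy theorem, the Grundy value of a sum of independent games is the XOR of the component values.
Combined value = 0 ⊕ 5 ⊕ 2 = 7.

7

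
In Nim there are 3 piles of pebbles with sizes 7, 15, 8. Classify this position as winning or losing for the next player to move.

Losing position

Compute the nim-sum pairwise:
7 ^ 15 = 8
8 ^ 8 = 0
The nim-sum is 0, so this is a P-position: the player to move is in a losing position under optimal play.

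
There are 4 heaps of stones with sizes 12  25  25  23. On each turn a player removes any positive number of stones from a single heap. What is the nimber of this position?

Bitwise XOR of the heap sizes:
  01100  (12)
  11001  (25)
  11001  (25)
  10111  (23)
  -----
  11011  (27)

27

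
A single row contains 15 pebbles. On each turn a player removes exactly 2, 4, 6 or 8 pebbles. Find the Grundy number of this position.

2

Build the Grundy sequence with g(k) = mex{g(k−s) : s ∈ {2, 4, 6, 8}, s ≤ k}:
k:     0  1  2  3  4  5  6  7  8  9 10 11 12 13 14 15
g(k):  0  0  1  1  2  2  3  3  4  4  0  0  1  1  2  2
So g(15) = 2.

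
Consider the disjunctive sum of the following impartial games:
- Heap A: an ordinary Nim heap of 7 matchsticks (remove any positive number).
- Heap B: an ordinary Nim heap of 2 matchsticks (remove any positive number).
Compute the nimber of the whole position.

Heap A is a plain Nim heap of size 7, so its Grundy value is 7.
Heap B is a plain Nim heap of size 2, so its Grundy value is 2.
By the Sprague-Grundy theorem, the Grundy value of a sum of independent games is the XOR of the component values.
Combined value = 7 XOR 2 = 5.

5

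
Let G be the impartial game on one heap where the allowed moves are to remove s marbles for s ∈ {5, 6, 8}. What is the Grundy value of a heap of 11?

2

Build the Grundy sequence with g(k) = mex{g(k−s) : s ∈ {5, 6, 8}, s ≤ k}:
g(0) = mex{} = 0
g(1) = mex{} = 0
g(2) = mex{} = 0
g(3) = mex{} = 0
g(4) = mex{} = 0
g(5) = mex{0} = 1
g(6) = mex{0} = 1
g(7) = mex{0} = 1
g(8) = mex{0} = 1
g(9) = mex{0} = 1
g(10) = mex{0,1} = 2
g(11) = mex{0,1} = 2
So g(11) = 2.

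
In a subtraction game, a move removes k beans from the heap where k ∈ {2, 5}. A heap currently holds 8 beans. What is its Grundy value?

0

Build the Grundy sequence with g(k) = mex{g(k−s) : s ∈ {2, 5}, s ≤ k}:
k:     0  1  2  3  4  5  6  7  8
g(k):  0  0  1  1  0  2  1  0  0
So g(8) = 0.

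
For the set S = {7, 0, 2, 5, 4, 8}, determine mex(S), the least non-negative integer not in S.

1

0 is in the set but 1 is not, so the mex is 1.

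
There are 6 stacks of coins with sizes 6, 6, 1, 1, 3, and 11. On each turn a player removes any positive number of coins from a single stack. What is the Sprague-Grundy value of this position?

8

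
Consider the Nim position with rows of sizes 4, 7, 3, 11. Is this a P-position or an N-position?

N-position

Compute the nim-sum pairwise:
4 XOR 7 = 3
3 XOR 3 = 0
0 XOR 11 = 11
The nim-sum is 11 ≠ 0, so this is an N-position: the player to move can win.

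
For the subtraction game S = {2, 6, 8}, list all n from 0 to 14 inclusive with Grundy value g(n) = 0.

0, 1, 4, 5, 14

Grundy values for subtraction set {2, 6, 8}:
k:     0  1  2  3  4  5  6  7  8  9 10 11 12 13 14
g(k):  0  0  1  1  0  0  1  1  2  2  3  3  2  2  0
The P-positions (g = 0) in 0..14 are 0, 1, 4, 5, 14.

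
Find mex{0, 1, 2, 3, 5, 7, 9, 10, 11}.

The values 0, 1, 2, 3 are all present; 4 is the first non-negative integer missing from the set.

4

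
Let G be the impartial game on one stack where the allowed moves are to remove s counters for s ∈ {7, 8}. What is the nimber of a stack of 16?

0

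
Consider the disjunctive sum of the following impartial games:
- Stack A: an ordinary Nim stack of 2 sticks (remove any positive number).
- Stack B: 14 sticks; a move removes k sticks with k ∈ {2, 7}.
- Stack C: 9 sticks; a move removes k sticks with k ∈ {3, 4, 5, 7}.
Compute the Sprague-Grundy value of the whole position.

Stack A is a plain Nim stack of size 2, so its Grundy value is 2.
For stack B, compute g(0), g(1), … with moves {2, 7}:
g(0) = mex{} = 0
g(1) = mex{} = 0
g(2) = mex{0} = 1
g(3) = mex{0} = 1
g(4) = mex{1} = 0
g(5) = mex{1} = 0
g(6) = mex{0} = 1
g(7) = mex{0} = 1
g(8) = mex{0,1} = 2
g(9) = mex{1} = 0
g(10) = mex{1,2} = 0
g(11) = mex{0} = 1
g(12) = mex{0} = 1
g(13) = mex{1} = 0
g(14) = mex{1} = 0
So g(14) = 0.
For stack C, compute g(0), g(1), … with moves {3, 4, 5, 7}:
k:     0  1  2  3  4  5  6  7  8  9
g(k):  0  0  0  1  1  1  2  2  2  3
So g(9) = 3.
The value of a disjunctive sum is the nim-sum of the parts.
Combined value = 2 ⊕ 0 ⊕ 3 = 1.

1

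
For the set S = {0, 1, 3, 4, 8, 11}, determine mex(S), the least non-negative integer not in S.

The values 0, 1 are all present; 2 is the first non-negative integer missing from the set.

2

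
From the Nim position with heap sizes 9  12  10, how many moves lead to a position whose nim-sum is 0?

3

Nim-sum: 9 XOR 12 XOR 10 = 15.
The overall nim-sum is X = 15. A heap of size p has a winning move iff p XOR X < p (reduce it to p XOR X).
  9: 9 XOR 15 = 6 < 9 — winning move (to 6).
  12: 12 XOR 15 = 3 < 12 — winning move (to 3).
  10: 10 XOR 15 = 5 < 10 — winning move (to 5).
That gives 3 winning moves.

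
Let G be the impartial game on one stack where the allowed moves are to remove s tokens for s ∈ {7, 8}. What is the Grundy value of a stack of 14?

2

Compute g(0), g(1), … for moves {7, 8}:
g(0) = mex{} = 0
g(1) = mex{} = 0
g(2) = mex{} = 0
g(3) = mex{} = 0
g(4) = mex{} = 0
g(5) = mex{} = 0
g(6) = mex{} = 0
g(7) = mex{0} = 1
g(8) = mex{0} = 1
g(9) = mex{0} = 1
g(10) = mex{0} = 1
g(11) = mex{0} = 1
g(12) = mex{0} = 1
g(13) = mex{0} = 1
g(14) = mex{0,1} = 2
So g(14) = 2.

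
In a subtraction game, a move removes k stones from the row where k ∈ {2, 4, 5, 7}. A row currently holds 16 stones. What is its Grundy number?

3

Build the Grundy sequence with g(k) = mex{g(k−s) : s ∈ {2, 4, 5, 7}, s ≤ k}:
k:     0  1  2  3  4  5  6  7  8  9 10 11 12 13 14 15 16
g(k):  0  0  1  1  2  2  3  3  4  0  0  1  1  2  2  3  3
So g(16) = 3.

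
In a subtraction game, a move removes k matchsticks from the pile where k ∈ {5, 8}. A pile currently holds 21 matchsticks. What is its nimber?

Build the Grundy sequence with g(k) = mex{g(k−s) : s ∈ {5, 8}, s ≤ k}:
k:     0  1  2  3  4  5  6  7  8  9 10 11 12 13 14 15 16 17 18 19 20 21
g(k):  0  0  0  0  0  1  1  1  1  1  2  2  2  0  0  0  0  0  1  1  1  1
So g(21) = 1.

1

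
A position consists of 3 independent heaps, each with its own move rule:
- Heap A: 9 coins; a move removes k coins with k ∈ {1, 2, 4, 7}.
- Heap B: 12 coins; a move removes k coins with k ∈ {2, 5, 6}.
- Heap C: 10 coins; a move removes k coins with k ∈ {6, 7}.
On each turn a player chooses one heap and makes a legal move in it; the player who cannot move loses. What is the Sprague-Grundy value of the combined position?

For heap A, compute g(0), g(1), … with moves {1, 2, 4, 7}:
k:     0  1  2  3  4  5  6  7  8  9
g(k):  0  1  2  0  1  2  0  1  2  0
So g(9) = 0.
Build the Grundy sequence for heap B with g(k) = mex{g(k−s) : s ∈ {2, 5, 6}, s ≤ k}:
g(0) = mex{} = 0
g(1) = mex{} = 0
g(2) = mex{0} = 1
g(3) = mex{0} = 1
g(4) = mex{1} = 0
g(5) = mex{0,1} = 2
g(6) = mex{0} = 1
g(7) = mex{0,1,2} = 3
g(8) = mex{1} = 0
g(9) = mex{0,1,3} = 2
g(10) = mex{0,2} = 1
g(11) = mex{1,2} = 0
g(12) = mex{1,3} = 0
So g(12) = 0.
For heap C, compute g(0), g(1), … with moves {6, 7}:
g(0) = mex{} = 0
g(1) = mex{} = 0
g(2) = mex{} = 0
g(3) = mex{} = 0
g(4) = mex{} = 0
g(5) = mex{} = 0
g(6) = mex{0} = 1
g(7) = mex{0} = 1
g(8) = mex{0} = 1
g(9) = mex{0} = 1
g(10) = mex{0} = 1
So g(10) = 1.
The value of a disjunctive sum is the nim-sum of the parts.
Combined value = 0 ⊕ 0 ⊕ 1 = 1.

1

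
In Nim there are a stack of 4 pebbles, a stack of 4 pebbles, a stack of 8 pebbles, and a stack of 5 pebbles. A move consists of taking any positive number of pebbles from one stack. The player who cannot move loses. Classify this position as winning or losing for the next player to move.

Write each in binary and XOR column by column:
  0100  (4)
  0100  (4)
  1000  (8)
  0101  (5)
  ----
  1101  (13)
The nim-sum is 13 ≠ 0, so this is an N-position: the player to move can win.

Winning position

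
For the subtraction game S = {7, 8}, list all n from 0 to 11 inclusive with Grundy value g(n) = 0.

Build the Grundy sequence with g(k) = mex{g(k−s) : s ∈ {7, 8}, s ≤ k}:
k:     0  1  2  3  4  5  6  7  8  9 10 11
g(k):  0  0  0  0  0  0  0  1  1  1  1  1
The P-positions (g = 0) in 0..11 are 0, 1, 2, 3, 4, 5, 6.

0, 1, 2, 3, 4, 5, 6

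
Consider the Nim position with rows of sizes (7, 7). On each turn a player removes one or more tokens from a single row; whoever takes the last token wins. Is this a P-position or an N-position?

P-position

Compute the nim-sum pairwise:
7 ^ 7 = 0
The nim-sum is 0, so this is a P-position: the player to move is in a losing position under optimal play.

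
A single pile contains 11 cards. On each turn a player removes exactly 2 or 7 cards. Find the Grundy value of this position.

Compute g(0), g(1), … for moves {2, 7}:
g(0) = mex{} = 0
g(1) = mex{} = 0
g(2) = mex{0} = 1
g(3) = mex{0} = 1
g(4) = mex{1} = 0
g(5) = mex{1} = 0
g(6) = mex{0} = 1
g(7) = mex{0} = 1
g(8) = mex{0,1} = 2
g(9) = mex{1} = 0
g(10) = mex{1,2} = 0
g(11) = mex{0} = 1
So g(11) = 1.

1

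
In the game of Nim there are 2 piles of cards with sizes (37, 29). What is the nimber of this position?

Compute the nim-sum pairwise:
37 XOR 29 = 56

56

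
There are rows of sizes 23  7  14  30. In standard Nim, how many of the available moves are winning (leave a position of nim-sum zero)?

Nim-sum: 23 ⊕ 7 ⊕ 14 ⊕ 30 = 0.
The nim-sum is already 0, so every move leaves a nonzero nim-sum — there are no winning moves.

0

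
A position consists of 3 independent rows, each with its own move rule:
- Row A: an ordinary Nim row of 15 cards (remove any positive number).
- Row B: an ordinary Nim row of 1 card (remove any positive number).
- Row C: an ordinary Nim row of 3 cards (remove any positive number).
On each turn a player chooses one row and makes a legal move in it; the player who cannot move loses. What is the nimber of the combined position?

Row A is a plain Nim row of size 15, so its Grundy value is 15.
Row B is a plain Nim row of size 1, so its Grundy value is 1.
Row C is a plain Nim row of size 3, so its Grundy value is 3.
By the Sprague-Grundy theorem, the Grundy value of a sum of independent games is the XOR of the component values.
Combined value = 15 ⊕ 1 ⊕ 3 = 13.

13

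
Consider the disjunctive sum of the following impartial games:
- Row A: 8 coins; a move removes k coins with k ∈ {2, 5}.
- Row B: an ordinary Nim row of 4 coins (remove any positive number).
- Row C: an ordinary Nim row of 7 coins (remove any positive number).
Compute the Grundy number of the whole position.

3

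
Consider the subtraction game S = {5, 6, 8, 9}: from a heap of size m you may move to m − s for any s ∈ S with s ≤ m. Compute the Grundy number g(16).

Build the Grundy sequence with g(k) = mex{g(k−s) : s ∈ {5, 6, 8, 9}, s ≤ k}:
k:     0  1  2  3  4  5  6  7  8  9 10 11 12 13 14 15 16
g(k):  0  0  0  0  0  1  1  1  1  1  2  2  2  2  0  0  0
So g(16) = 0.

0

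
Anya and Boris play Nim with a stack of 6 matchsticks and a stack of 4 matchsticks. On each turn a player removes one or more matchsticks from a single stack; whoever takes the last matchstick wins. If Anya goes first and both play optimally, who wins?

Anya wins

Compute the nim-sum pairwise:
6 ⊕ 4 = 2
The nim-sum is 2 ≠ 0, so this is an N-position: the player to move can win; Anya has a winning move.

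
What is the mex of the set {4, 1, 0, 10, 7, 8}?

The values 0, 1 are all present; 2 is the first non-negative integer missing from the set.

2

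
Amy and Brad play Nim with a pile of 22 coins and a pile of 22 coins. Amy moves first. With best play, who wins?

Brad wins

Write each in binary and XOR column by column:
  10110  (22)
  10110  (22)
  -----
  00000  (0)
The nim-sum is 0, so this is a P-position: the player to move is in a losing position under optimal play; Amy is about to move from it and so loses — Brad wins.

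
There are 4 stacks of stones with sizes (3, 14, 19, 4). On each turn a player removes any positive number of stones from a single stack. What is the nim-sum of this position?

26

Compute the nim-sum pairwise:
3 XOR 14 = 13
13 XOR 19 = 30
30 XOR 4 = 26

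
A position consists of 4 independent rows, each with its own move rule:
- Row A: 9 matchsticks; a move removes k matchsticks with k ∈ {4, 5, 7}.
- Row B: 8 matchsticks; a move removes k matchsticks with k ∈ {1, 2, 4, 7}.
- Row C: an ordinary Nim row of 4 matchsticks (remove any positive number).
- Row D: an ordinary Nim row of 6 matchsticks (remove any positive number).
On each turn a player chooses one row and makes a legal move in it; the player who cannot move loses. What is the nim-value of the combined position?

Grundy values for row A (subtraction set {4, 5, 7}):
g(0) = mex{} = 0
g(1) = mex{} = 0
g(2) = mex{} = 0
g(3) = mex{} = 0
g(4) = mex{0} = 1
g(5) = mex{0} = 1
g(6) = mex{0} = 1
g(7) = mex{0} = 1
g(8) = mex{0,1} = 2
g(9) = mex{0,1} = 2
So g(9) = 2.
Grundy values for row B (subtraction set {1, 2, 4, 7}):
k:     0  1  2  3  4  5  6  7  8
g(k):  0  1  2  0  1  2  0  1  2
So g(8) = 2.
Row C is a plain Nim row of size 4, so its Grundy value is 4.
Row D is a plain Nim row of size 6, so its Grundy value is 6.
By the Sprague-Grundy theorem, the Grundy value of a sum of independent games is the XOR of the component values.
Combined value = 2 ⊕ 2 ⊕ 4 ⊕ 6 = 2.

2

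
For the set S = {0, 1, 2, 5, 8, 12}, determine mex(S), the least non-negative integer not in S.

The values 0, 1, 2 are all present; 3 is the first non-negative integer missing from the set.

3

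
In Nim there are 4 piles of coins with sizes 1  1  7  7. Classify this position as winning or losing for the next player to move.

Losing position

Write each in binary and XOR column by column:
  001  (1)
  001  (1)
  111  (7)
  111  (7)
  ---
  000  (0)
The nim-sum is 0, so this is a P-position: the player to move is in a losing position under optimal play.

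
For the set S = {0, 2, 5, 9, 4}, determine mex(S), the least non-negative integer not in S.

1

0 is in the set but 1 is not, so the mex is 1.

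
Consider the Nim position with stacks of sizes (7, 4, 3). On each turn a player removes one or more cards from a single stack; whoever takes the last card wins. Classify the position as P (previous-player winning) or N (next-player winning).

Nim-sum: 7 ⊕ 4 ⊕ 3 = 0.
The nim-sum is 0, so this is a P-position: the player to move is in a losing position under optimal play.

P-position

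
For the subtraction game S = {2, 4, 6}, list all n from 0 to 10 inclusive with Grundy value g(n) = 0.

0, 1, 8, 9

Build the Grundy sequence with g(k) = mex{g(k−s) : s ∈ {2, 4, 6}, s ≤ k}:
g(0) = mex{} = 0
g(1) = mex{} = 0
g(2) = mex{0} = 1
g(3) = mex{0} = 1
g(4) = mex{0,1} = 2
g(5) = mex{0,1} = 2
g(6) = mex{0,1,2} = 3
g(7) = mex{0,1,2} = 3
g(8) = mex{1,2,3} = 0
g(9) = mex{1,2,3} = 0
g(10) = mex{0,2,3} = 1
The P-positions (g = 0) in 0..10 are 0, 1, 8, 9.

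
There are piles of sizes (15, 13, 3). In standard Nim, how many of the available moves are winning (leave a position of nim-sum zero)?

Nim-sum: 15 XOR 13 XOR 3 = 1.
The overall nim-sum is X = 1. A pile of size p has a winning move iff p XOR X < p (reduce it to p XOR X).
  15: 15 XOR 1 = 14 < 15 — winning move (to 14).
  13: 13 XOR 1 = 12 < 13 — winning move (to 12).
  3: 3 XOR 1 = 2 < 3 — winning move (to 2).
That gives 3 winning moves.

3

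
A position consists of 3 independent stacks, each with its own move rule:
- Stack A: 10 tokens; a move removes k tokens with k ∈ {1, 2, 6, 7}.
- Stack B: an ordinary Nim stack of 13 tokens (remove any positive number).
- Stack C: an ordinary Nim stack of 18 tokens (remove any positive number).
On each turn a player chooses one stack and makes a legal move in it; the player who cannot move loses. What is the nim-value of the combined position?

Build the Grundy sequence for stack A with g(k) = mex{g(k−s) : s ∈ {1, 2, 6, 7}, s ≤ k}:
g(0) = mex{} = 0
g(1) = mex{0} = 1
g(2) = mex{0,1} = 2
g(3) = mex{1,2} = 0
g(4) = mex{0,2} = 1
g(5) = mex{0,1} = 2
g(6) = mex{0,1,2} = 3
g(7) = mex{0,1,2,3} = 4
g(8) = mex{1,2,3,4} = 0
g(9) = mex{0,2,4} = 1
g(10) = mex{0,1} = 2
So g(10) = 2.
Stack B is a plain Nim stack of size 13, so its Grundy value is 13.
Stack C is a plain Nim stack of size 18, so its Grundy value is 18.
The value of a disjunctive sum is the nim-sum of the parts.
Combined value = 2 XOR 13 XOR 18 = 29.

29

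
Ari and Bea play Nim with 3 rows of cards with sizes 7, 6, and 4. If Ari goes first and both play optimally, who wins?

Ari wins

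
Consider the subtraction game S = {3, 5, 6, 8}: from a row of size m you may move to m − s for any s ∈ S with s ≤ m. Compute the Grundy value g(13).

Build the Grundy sequence with g(k) = mex{g(k−s) : s ∈ {3, 5, 6, 8}, s ≤ k}:
g(0) = mex{} = 0
g(1) = mex{} = 0
g(2) = mex{} = 0
g(3) = mex{0} = 1
g(4) = mex{0} = 1
g(5) = mex{0} = 1
g(6) = mex{0,1} = 2
g(7) = mex{0,1} = 2
g(8) = mex{0,1} = 2
g(9) = mex{0,1,2} = 3
g(10) = mex{0,1,2} = 3
g(11) = mex{1,2} = 0
g(12) = mex{1,2,3} = 0
g(13) = mex{1,2,3} = 0
So g(13) = 0.

0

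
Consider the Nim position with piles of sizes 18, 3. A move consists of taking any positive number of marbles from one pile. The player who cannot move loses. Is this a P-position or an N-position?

N-position

Bitwise XOR of the heap sizes:
  10010  (18)
  00011  (3)
  -----
  10001  (17)
The nim-sum is 17 ≠ 0, so this is an N-position: the player to move can win.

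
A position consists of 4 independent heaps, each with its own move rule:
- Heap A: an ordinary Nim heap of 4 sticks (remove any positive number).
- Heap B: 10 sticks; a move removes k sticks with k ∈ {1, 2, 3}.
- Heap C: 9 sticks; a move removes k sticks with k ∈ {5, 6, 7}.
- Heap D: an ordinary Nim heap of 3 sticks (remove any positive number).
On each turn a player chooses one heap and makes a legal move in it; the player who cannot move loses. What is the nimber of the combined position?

4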